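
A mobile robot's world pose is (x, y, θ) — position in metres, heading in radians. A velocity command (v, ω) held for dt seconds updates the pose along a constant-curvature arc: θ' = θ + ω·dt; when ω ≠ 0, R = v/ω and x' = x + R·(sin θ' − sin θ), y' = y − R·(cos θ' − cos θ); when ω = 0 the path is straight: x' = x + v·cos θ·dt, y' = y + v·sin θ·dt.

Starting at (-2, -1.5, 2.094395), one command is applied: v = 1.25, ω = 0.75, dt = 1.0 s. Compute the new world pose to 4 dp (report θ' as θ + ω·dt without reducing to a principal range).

θ' = 2.0944 + 0.75·1.0 = 2.8444
R = v/ω = 1.25/0.75 = 1.6667
x' = -2 + 1.6667·(sin 2.8444 − sin 2.0944) = -2.9553
y' = -1.5 − 1.6667·(cos 2.8444 − cos 2.0944) = -0.7397

(-2.9553, -0.7397, 2.8444)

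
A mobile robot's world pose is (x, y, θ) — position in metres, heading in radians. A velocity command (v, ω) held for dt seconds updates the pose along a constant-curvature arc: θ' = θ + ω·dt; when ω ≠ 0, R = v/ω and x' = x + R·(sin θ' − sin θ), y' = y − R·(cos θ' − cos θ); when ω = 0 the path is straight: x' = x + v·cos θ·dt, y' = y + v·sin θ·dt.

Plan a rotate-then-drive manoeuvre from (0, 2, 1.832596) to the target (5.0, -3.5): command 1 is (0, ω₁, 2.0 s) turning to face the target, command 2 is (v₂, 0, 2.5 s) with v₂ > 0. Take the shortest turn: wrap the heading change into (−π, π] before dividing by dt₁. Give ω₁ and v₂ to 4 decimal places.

heading to target = atan2(-3.5−2, 5−0) = -0.8330
Δθ = wrap(-0.8330 − 1.8326) = -2.6656; ω₁ = Δθ/dt₁ = -1.3328
distance = √((5−0)² + (-3.5−2)²) = 7.4330; v₂ = distance/dt₂ = 2.9732

ω₁ = -1.3328, v₂ = 2.9732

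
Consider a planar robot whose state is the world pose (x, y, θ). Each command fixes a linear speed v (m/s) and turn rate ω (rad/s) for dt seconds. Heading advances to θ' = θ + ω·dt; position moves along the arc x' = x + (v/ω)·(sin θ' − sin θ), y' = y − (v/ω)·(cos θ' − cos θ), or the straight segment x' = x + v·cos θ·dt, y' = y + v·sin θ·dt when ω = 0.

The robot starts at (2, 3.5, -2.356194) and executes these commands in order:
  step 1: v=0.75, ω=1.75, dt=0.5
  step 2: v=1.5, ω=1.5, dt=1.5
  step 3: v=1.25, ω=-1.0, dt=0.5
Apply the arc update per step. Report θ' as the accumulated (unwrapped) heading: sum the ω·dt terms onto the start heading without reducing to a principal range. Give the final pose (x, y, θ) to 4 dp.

step 1: θ'=-1.4812 (R=0.4286) → pose (1.8762, 3.1586, -1.4812)
step 2: θ'=0.7688 (R=1.0000) → pose (3.5675, 2.5293, 0.7688)
step 3: θ'=0.2688 (R=-1.2500) → pose (4.1046, 2.8360, 0.2688)

(4.1046, 2.8360, 0.2688)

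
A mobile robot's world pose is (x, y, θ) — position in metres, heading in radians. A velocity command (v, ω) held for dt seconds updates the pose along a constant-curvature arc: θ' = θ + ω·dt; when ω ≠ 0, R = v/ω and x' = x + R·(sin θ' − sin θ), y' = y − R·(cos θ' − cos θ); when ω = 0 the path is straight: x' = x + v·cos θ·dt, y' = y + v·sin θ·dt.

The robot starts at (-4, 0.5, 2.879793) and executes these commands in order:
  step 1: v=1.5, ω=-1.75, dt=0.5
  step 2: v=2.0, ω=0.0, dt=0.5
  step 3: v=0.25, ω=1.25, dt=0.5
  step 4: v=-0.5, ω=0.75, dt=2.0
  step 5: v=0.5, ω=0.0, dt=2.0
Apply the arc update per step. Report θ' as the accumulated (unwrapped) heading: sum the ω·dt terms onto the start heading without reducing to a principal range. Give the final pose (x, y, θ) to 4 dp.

step 1: θ'=2.0048 (R=-0.8571) → pose (-4.5558, 0.9675, 2.0048)
step 2: θ'=2.0048 (straight) → pose (-4.9763, 1.8748, 2.0048)
step 3: θ'=2.6298 (R=0.2000) → pose (-5.0598, 1.9651, 2.6298)
step 4: θ'=4.1298 (R=-0.6667) → pose (-4.1767, 2.1795, 4.1298)
step 5: θ'=4.1298 (straight) → pose (-4.7268, 1.3445, 4.1298)

(-4.7268, 1.3445, 4.1298)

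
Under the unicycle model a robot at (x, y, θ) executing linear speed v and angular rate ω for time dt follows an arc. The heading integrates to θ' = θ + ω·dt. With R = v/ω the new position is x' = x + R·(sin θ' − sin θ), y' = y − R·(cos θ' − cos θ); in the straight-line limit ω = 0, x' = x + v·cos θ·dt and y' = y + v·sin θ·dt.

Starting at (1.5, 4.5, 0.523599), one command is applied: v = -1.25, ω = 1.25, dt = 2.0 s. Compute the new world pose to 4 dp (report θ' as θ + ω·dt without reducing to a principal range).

(1.8823, 2.6409, 3.0236)

θ' = 0.5236 + 1.25·2.0 = 3.0236
R = v/ω = -1.25/1.25 = -1.0000
x' = 1.5 + -1.0000·(sin 3.0236 − sin 0.5236) = 1.8823
y' = 4.5 − -1.0000·(cos 3.0236 − cos 0.5236) = 2.6409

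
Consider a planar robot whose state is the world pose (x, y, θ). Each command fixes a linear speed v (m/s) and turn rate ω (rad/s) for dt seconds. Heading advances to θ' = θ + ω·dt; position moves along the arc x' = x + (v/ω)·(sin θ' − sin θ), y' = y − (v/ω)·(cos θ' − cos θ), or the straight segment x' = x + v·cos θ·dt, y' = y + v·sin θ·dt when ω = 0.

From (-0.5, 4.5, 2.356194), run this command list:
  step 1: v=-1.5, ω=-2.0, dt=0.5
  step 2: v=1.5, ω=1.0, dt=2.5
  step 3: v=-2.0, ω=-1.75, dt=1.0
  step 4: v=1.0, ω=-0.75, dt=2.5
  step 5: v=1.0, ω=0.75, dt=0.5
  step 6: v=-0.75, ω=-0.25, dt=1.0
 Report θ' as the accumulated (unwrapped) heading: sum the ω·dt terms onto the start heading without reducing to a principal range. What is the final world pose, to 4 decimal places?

step 1: θ'=1.3562 (R=0.7500) → pose (-0.2975, 3.8100, 1.3562)
step 2: θ'=3.8562 (R=1.5000) → pose (-2.7461, 5.2624, 3.8562)
step 3: θ'=2.1062 (R=1.1429) → pose (-1.0142, 4.9822, 2.1062)
step 4: θ'=0.2312 (R=-1.3333) → pose (-0.1730, 6.9603, 0.2312)
step 5: θ'=0.6062 (R=1.3333) → pose (0.2811, 7.1624, 0.6062)
step 6: θ'=0.3562 (R=3.0000) → pose (-0.3820, 6.8162, 0.3562)

(-0.3820, 6.8162, 0.3562)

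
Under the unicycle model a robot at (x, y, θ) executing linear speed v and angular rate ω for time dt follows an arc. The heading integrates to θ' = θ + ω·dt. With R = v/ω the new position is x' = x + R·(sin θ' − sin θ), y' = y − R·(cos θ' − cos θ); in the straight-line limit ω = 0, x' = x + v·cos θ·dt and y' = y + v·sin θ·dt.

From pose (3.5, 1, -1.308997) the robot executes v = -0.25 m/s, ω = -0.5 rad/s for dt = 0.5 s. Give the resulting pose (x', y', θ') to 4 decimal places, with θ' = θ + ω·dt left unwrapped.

θ' = -1.3090 + -0.5·0.5 = -1.5590
R = v/ω = -0.25/-0.5 = 0.5000
x' = 3.5 + 0.5000·(sin -1.5590 − sin -1.3090) = 3.4830
y' = 1 − 0.5000·(cos -1.5590 − cos -1.3090) = 1.1235

(3.4830, 1.1235, -1.5590)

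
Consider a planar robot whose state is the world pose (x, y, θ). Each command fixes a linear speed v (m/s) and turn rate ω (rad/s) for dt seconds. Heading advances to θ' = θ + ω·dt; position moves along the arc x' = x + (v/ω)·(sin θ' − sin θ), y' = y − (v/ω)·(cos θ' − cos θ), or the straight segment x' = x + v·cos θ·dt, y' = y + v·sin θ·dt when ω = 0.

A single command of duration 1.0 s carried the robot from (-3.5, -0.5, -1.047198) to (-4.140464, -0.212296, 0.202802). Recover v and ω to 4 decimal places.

v = -0.7500, ω = 1.2500

Δθ = 0.202802 − -1.047198 = 1.250000
ω = Δθ/dt = 1.250000/1.0 = 1.2500
R = Δx/(sin θ' − sin θ) = -0.6000
v = R·ω = -0.6000·1.2500 = -0.7500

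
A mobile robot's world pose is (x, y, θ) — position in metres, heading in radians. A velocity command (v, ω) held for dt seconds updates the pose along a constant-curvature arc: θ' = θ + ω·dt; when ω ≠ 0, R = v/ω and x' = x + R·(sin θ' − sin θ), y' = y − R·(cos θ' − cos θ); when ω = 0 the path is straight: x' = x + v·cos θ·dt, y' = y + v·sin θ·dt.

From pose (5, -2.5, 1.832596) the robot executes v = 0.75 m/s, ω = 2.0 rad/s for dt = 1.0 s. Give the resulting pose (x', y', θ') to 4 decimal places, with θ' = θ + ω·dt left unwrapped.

θ' = 1.8326 + 2.0·1.0 = 3.8326
R = v/ω = 0.75/2.0 = 0.3750
x' = 5 + 0.3750·(sin 3.8326 − sin 1.8326) = 4.3988
y' = -2.5 − 0.3750·(cos 3.8326 − cos 1.8326) = -2.3081

(4.3988, -2.3081, 3.8326)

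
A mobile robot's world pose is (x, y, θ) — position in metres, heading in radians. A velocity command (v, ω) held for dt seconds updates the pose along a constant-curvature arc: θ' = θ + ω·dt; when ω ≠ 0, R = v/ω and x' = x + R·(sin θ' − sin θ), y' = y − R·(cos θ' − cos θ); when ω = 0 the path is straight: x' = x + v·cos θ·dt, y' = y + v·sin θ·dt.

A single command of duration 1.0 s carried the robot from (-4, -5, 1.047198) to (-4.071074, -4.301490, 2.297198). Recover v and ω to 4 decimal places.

v = 0.7500, ω = 1.2500

Δθ = 2.297198 − 1.047198 = 1.250000
ω = Δθ/dt = 1.250000/1.0 = 1.2500
R = −Δy/(cos θ' − cos θ) = 0.6000
v = R·ω = 0.6000·1.2500 = 0.7500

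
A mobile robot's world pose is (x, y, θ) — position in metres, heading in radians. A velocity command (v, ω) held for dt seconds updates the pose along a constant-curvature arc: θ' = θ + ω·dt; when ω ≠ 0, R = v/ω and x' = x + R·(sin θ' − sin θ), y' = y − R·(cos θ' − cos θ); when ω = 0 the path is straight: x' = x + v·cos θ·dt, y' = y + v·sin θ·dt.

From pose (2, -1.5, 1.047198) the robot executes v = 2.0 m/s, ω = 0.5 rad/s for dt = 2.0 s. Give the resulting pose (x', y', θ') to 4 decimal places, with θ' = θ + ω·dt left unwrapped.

(2.0905, 2.3343, 2.0472)

θ' = 1.0472 + 0.5·2.0 = 2.0472
R = v/ω = 2.0/0.5 = 4.0000
x' = 2 + 4.0000·(sin 2.0472 − sin 1.0472) = 2.0905
y' = -1.5 − 4.0000·(cos 2.0472 − cos 1.0472) = 2.3343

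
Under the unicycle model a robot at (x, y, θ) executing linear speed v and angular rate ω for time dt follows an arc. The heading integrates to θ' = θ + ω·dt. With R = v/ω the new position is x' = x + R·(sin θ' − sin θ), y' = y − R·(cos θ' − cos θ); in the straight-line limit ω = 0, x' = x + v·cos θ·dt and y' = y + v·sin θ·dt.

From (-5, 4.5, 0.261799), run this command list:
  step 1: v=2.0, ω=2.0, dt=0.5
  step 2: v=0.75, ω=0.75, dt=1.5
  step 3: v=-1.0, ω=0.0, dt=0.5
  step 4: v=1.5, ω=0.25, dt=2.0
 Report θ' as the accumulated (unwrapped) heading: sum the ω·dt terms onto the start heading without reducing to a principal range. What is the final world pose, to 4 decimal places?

(-6.8080, 7.2876, 2.8868)

step 1: θ'=1.2618 (R=1.0000) → pose (-4.3062, 5.1618, 1.2618)
step 2: θ'=2.3868 (R=1.0000) → pose (-4.5737, 6.1943, 2.3868)
step 3: θ'=2.3868 (straight) → pose (-4.2095, 5.8518, 2.3868)
step 4: θ'=2.8868 (R=6.0000) → pose (-6.8080, 7.2876, 2.8868)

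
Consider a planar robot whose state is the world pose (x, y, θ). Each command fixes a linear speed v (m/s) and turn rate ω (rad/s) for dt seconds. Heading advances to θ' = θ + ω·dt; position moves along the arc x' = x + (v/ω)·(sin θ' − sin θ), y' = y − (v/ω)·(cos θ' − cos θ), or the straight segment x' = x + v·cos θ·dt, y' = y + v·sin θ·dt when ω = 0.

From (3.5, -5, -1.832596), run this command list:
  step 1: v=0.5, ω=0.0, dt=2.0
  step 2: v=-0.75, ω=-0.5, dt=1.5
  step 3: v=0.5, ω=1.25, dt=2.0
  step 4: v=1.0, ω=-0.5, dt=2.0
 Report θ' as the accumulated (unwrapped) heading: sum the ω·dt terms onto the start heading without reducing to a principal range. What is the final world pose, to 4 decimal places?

step 1: θ'=-1.8326 (straight) → pose (3.2412, -5.9659, -1.8326)
step 2: θ'=-2.5826 (R=1.5000) → pose (3.8946, -5.0825, -2.5826)
step 3: θ'=-0.0826 (R=0.4000) → pose (4.0737, -5.8202, -0.0826)
step 4: θ'=-1.0826 (R=-2.0000) → pose (5.6751, -6.8753, -1.0826)

(5.6751, -6.8753, -1.0826)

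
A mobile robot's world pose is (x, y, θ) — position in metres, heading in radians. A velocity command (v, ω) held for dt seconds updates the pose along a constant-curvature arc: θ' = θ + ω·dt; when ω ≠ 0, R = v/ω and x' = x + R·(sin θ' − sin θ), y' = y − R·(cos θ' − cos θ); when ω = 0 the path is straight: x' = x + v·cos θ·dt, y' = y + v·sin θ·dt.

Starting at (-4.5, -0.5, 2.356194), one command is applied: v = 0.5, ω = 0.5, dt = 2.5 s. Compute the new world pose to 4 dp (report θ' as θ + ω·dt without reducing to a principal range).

θ' = 2.3562 + 0.5·2.5 = 3.6062
R = v/ω = 0.5/0.5 = 1.0000
x' = -4.5 + 1.0000·(sin 3.6062 − sin 2.3562) = -5.6552
y' = -0.5 − 1.0000·(cos 3.6062 − cos 2.3562) = -0.3131

(-5.6552, -0.3131, 3.6062)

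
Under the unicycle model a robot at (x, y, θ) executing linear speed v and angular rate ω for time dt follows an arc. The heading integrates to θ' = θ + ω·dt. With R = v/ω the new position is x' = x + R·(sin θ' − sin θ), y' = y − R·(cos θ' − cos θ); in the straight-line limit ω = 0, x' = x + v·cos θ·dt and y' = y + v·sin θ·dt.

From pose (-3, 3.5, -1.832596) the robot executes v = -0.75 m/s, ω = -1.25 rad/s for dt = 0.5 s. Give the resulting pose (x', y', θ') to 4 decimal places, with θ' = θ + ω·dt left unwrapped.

(-2.7996, 3.8097, -2.4576)

θ' = -1.8326 + -1.25·0.5 = -2.4576
R = v/ω = -0.75/-1.25 = 0.6000
x' = -3 + 0.6000·(sin -2.4576 − sin -1.8326) = -2.7996
y' = 3.5 − 0.6000·(cos -2.4576 − cos -1.8326) = 3.8097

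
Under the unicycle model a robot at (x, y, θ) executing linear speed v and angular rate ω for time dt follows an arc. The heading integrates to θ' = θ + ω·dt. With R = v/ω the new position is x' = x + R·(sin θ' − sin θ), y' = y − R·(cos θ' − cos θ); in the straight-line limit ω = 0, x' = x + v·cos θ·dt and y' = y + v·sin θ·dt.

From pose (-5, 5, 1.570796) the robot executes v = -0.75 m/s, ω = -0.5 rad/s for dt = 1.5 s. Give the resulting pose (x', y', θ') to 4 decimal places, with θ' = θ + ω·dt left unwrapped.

(-5.4025, 3.9775, 0.8208)

θ' = 1.5708 + -0.5·1.5 = 0.8208
R = v/ω = -0.75/-0.5 = 1.5000
x' = -5 + 1.5000·(sin 0.8208 − sin 1.5708) = -5.4025
y' = 5 − 1.5000·(cos 0.8208 − cos 1.5708) = 3.9775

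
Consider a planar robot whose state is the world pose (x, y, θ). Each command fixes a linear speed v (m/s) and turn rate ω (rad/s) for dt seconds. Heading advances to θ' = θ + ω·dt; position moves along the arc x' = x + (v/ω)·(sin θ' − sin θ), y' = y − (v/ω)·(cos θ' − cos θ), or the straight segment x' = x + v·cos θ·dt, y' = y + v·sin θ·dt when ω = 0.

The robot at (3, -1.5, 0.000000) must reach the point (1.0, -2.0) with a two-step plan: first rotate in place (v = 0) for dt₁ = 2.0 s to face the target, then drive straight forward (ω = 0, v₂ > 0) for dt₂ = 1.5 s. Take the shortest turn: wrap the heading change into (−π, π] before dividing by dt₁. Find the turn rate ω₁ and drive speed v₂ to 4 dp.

heading to target = atan2(-2−-1.5, 1−3) = -2.8966
Δθ = wrap(-2.8966 − 0.0000) = -2.8966; ω₁ = Δθ/dt₁ = -1.4483
distance = √((1−3)² + (-2−-1.5)²) = 2.0616; v₂ = distance/dt₂ = 1.3744

ω₁ = -1.4483, v₂ = 1.3744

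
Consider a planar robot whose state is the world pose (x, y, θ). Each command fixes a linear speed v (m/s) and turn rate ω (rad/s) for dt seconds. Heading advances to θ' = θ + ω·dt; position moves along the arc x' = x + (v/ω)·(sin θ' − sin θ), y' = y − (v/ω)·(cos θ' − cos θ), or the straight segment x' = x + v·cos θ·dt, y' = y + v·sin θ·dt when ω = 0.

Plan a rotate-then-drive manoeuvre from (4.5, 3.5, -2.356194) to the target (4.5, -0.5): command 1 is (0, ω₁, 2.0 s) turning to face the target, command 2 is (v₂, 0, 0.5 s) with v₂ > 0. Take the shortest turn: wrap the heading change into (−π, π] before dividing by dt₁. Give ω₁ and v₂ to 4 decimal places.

heading to target = atan2(-0.5−3.5, 4.5−4.5) = -1.5708
Δθ = wrap(-1.5708 − -2.3562) = 0.7854; ω₁ = Δθ/dt₁ = 0.3927
distance = √((4.5−4.5)² + (-0.5−3.5)²) = 4.0000; v₂ = distance/dt₂ = 8.0000

ω₁ = 0.3927, v₂ = 8.0000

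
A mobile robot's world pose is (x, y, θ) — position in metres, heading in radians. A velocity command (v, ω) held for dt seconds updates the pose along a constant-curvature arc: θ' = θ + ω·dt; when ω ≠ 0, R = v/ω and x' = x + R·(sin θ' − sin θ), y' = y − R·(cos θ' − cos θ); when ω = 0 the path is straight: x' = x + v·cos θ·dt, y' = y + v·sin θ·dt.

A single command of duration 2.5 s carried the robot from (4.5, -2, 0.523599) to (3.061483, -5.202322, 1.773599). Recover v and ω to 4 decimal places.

v = -1.5000, ω = 0.5000

Δθ = 1.773599 − 0.523599 = 1.250000
ω = Δθ/dt = 1.250000/2.5 = 0.5000
R = −Δy/(cos θ' − cos θ) = -3.0000
v = R·ω = -3.0000·0.5000 = -1.5000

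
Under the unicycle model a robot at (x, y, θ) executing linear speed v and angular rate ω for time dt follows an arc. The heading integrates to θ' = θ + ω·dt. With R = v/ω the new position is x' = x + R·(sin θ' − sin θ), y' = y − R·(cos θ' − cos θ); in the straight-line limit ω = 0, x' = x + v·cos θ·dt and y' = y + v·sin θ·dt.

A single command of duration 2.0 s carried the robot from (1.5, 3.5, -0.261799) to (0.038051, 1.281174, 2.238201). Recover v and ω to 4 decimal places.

Δθ = 2.238201 − -0.261799 = 2.500000
ω = Δθ/dt = 2.500000/2.0 = 1.2500
R = −Δy/(cos θ' − cos θ) = -1.4000
v = R·ω = -1.4000·1.2500 = -1.7500

v = -1.7500, ω = 1.2500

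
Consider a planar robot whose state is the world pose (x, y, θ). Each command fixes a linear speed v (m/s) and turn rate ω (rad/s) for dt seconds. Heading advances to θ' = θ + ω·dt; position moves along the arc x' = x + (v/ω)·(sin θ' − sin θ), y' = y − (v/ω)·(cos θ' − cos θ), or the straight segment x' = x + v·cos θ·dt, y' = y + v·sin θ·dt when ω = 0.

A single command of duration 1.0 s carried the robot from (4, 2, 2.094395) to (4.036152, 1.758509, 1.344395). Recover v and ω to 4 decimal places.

v = -0.2500, ω = -0.7500

Δθ = 1.344395 − 2.094395 = -0.750000
ω = Δθ/dt = -0.750000/1.0 = -0.7500
R = −Δy/(cos θ' − cos θ) = 0.3333
v = R·ω = 0.3333·-0.7500 = -0.2500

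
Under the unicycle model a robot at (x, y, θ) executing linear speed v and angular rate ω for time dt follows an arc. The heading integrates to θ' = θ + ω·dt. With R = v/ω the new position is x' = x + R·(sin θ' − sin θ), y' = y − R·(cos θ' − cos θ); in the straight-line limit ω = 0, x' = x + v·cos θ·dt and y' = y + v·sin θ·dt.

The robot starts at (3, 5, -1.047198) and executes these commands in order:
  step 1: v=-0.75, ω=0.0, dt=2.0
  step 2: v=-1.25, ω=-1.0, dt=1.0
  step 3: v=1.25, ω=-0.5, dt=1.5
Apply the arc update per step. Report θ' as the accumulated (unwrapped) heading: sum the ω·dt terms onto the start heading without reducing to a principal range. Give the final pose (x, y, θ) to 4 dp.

(0.8442, 6.2905, -2.7972)

step 1: θ'=-1.0472 (straight) → pose (2.2500, 6.2990, -1.0472)
step 2: θ'=-2.0472 (R=1.2500) → pose (2.2217, 7.4973, -2.0472)
step 3: θ'=-2.7972 (R=-2.5000) → pose (0.8442, 6.2905, -2.7972)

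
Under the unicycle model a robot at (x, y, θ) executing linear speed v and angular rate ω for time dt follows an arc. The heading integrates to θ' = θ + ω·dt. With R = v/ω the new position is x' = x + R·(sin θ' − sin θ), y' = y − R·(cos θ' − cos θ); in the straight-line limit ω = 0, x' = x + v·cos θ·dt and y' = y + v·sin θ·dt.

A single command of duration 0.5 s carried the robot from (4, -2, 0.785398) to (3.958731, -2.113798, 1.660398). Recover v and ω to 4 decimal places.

v = -0.2500, ω = 1.7500

Δθ = 1.660398 − 0.785398 = 0.875000
ω = Δθ/dt = 0.875000/0.5 = 1.7500
R = −Δy/(cos θ' − cos θ) = -0.1429
v = R·ω = -0.1429·1.7500 = -0.2500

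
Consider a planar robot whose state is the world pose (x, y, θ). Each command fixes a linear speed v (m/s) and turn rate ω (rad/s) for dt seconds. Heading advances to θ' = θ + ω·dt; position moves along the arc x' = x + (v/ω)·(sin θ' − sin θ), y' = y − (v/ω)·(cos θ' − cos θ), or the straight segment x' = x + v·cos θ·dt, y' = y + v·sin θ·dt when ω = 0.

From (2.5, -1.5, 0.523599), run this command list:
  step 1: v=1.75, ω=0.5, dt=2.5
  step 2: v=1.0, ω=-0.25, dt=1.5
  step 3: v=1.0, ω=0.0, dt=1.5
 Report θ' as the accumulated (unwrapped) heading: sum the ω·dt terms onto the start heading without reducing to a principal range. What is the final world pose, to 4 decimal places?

(4.4125, 5.2049, 1.3986)

step 1: θ'=1.7736 (R=3.5000) → pose (4.1783, 2.2360, 1.7736)
step 2: θ'=1.3986 (R=-4.0000) → pose (4.1555, 3.7271, 1.3986)
step 3: θ'=1.3986 (straight) → pose (4.4125, 5.2049, 1.3986)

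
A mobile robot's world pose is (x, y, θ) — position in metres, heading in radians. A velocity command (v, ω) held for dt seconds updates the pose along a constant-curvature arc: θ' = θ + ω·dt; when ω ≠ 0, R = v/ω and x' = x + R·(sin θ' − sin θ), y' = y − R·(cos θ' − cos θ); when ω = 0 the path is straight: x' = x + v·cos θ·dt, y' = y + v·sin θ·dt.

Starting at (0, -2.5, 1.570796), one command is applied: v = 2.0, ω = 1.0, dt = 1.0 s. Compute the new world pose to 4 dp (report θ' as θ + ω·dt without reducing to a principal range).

(-0.9194, -0.8171, 2.5708)

θ' = 1.5708 + 1.0·1.0 = 2.5708
R = v/ω = 2.0/1.0 = 2.0000
x' = 0 + 2.0000·(sin 2.5708 − sin 1.5708) = -0.9194
y' = -2.5 − 2.0000·(cos 2.5708 − cos 1.5708) = -0.8171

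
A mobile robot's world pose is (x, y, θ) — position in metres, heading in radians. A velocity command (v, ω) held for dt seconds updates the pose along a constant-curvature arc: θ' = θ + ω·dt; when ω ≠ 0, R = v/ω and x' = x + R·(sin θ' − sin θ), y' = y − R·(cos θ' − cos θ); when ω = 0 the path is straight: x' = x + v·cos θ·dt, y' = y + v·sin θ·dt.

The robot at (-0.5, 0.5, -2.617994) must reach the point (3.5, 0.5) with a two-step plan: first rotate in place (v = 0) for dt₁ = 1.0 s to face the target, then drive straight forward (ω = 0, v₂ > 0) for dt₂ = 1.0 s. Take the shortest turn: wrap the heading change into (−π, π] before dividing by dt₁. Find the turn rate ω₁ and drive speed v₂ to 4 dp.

heading to target = atan2(0.5−0.5, 3.5−-0.5) = 0.0000
Δθ = wrap(0.0000 − -2.6180) = 2.6180; ω₁ = Δθ/dt₁ = 2.6180
distance = √((3.5−-0.5)² + (0.5−0.5)²) = 4.0000; v₂ = distance/dt₂ = 4.0000

ω₁ = 2.6180, v₂ = 4.0000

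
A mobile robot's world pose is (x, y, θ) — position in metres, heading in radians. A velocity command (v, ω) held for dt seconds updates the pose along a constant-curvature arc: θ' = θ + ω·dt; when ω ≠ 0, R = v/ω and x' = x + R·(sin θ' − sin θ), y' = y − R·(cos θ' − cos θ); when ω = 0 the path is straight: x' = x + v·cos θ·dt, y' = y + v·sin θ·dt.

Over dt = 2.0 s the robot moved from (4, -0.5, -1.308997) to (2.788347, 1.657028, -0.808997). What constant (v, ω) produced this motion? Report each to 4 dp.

v = -1.2500, ω = 0.2500

Δθ = -0.808997 − -1.308997 = 0.500000
ω = Δθ/dt = 0.500000/2.0 = 0.2500
R = −Δy/(cos θ' − cos θ) = -5.0000
v = R·ω = -5.0000·0.2500 = -1.2500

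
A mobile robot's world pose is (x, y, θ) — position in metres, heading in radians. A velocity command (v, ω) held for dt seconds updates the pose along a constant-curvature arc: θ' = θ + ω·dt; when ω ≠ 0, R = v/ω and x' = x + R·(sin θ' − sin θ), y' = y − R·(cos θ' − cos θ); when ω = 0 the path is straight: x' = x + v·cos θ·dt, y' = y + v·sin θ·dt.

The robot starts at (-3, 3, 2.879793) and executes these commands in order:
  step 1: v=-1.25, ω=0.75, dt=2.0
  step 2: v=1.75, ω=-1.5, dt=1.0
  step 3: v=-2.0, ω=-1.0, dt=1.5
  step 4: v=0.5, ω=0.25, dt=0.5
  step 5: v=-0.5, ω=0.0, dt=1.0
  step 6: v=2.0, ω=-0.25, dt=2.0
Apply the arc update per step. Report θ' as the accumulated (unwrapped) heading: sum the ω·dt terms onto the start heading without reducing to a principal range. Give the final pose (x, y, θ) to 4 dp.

step 1: θ'=4.3798 (R=-1.6667) → pose (-0.9933, 4.0657, 4.3798)
step 2: θ'=2.8798 (R=-1.1667) → pose (-2.3980, 3.3197, 2.8798)
step 3: θ'=1.3798 (R=2.0000) → pose (-0.9520, 1.0082, 1.3798)
step 4: θ'=1.5048 (R=2.0000) → pose (-0.9200, 1.2560, 1.5048)
step 5: θ'=1.5048 (straight) → pose (-0.9530, 0.7570, 1.5048)
step 6: θ'=1.0048 (R=-8.0000) → pose (0.2772, 4.5195, 1.0048)

(0.2772, 4.5195, 1.0048)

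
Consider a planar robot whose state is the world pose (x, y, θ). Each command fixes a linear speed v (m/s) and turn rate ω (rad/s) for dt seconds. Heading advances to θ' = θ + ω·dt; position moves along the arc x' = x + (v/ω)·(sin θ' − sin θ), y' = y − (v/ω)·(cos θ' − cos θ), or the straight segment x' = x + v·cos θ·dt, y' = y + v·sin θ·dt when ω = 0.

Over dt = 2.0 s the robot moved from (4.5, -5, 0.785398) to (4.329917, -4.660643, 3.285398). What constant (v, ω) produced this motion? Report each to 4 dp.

Δθ = 3.285398 − 0.785398 = 2.500000
ω = Δθ/dt = 2.500000/2.0 = 1.2500
R = −Δy/(cos θ' − cos θ) = 0.2000
v = R·ω = 0.2000·1.2500 = 0.2500

v = 0.2500, ω = 1.2500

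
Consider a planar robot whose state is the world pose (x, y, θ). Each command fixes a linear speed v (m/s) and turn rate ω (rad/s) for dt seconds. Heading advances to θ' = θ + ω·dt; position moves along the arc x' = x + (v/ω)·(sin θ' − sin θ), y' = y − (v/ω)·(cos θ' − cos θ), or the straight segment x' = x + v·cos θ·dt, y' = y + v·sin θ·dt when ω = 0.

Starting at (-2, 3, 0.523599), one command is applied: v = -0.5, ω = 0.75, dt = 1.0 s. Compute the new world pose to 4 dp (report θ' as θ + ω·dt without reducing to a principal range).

(-2.3041, 2.6179, 1.2736)

θ' = 0.5236 + 0.75·1.0 = 1.2736
R = v/ω = -0.5/0.75 = -0.6667
x' = -2 + -0.6667·(sin 1.2736 − sin 0.5236) = -2.3041
y' = 3 − -0.6667·(cos 1.2736 − cos 0.5236) = 2.6179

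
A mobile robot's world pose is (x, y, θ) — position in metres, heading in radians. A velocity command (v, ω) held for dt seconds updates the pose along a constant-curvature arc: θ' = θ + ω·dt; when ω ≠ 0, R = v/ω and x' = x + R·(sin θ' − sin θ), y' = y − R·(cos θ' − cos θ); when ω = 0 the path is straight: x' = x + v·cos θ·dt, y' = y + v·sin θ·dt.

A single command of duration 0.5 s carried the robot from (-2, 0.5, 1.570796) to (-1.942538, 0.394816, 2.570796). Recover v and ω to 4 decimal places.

v = -0.2500, ω = 2.0000

Δθ = 2.570796 − 1.570796 = 1.000000
ω = Δθ/dt = 1.000000/0.5 = 2.0000
R = −Δy/(cos θ' − cos θ) = -0.1250
v = R·ω = -0.1250·2.0000 = -0.2500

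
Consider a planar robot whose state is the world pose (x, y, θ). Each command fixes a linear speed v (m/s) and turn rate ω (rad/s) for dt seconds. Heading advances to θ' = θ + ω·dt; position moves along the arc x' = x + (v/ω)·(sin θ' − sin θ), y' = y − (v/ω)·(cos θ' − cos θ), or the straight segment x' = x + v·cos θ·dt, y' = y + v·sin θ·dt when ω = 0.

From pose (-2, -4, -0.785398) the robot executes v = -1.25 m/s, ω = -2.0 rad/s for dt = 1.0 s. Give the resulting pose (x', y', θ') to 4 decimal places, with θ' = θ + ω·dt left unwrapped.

(-1.7760, -2.9723, -2.7854)

θ' = -0.7854 + -2.0·1.0 = -2.7854
R = v/ω = -1.25/-2.0 = 0.6250
x' = -2 + 0.6250·(sin -2.7854 − sin -0.7854) = -1.7760
y' = -4 − 0.6250·(cos -2.7854 − cos -0.7854) = -2.9723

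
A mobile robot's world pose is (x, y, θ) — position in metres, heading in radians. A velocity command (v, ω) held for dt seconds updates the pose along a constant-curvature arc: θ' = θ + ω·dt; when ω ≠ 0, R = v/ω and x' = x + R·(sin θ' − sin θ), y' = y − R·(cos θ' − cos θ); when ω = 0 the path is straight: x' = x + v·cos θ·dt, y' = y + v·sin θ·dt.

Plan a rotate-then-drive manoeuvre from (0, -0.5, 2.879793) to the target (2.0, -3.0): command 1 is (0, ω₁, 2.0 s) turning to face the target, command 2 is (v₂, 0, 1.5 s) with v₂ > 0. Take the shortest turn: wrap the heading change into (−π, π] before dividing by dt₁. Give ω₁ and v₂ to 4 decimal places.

heading to target = atan2(-3−-0.5, 2−0) = -0.8961
Δθ = wrap(-0.8961 − 2.8798) = 2.5073; ω₁ = Δθ/dt₁ = 1.2537
distance = √((2−0)² + (-3−-0.5)²) = 3.2016; v₂ = distance/dt₂ = 2.1344

ω₁ = 1.2537, v₂ = 2.1344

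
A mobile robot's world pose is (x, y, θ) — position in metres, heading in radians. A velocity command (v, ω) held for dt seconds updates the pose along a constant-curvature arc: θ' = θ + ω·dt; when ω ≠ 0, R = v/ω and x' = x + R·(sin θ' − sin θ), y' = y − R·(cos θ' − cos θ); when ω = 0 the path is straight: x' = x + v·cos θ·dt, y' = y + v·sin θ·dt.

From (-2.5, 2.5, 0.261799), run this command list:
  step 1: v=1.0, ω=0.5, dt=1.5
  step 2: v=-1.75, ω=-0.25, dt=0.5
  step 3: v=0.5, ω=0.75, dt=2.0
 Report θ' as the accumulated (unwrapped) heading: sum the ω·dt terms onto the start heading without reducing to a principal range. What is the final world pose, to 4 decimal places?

step 1: θ'=1.0118 (R=2.0000) → pose (-1.3221, 3.3712, 1.0118)
step 2: θ'=0.8868 (R=7.0000) → pose (-1.8312, 2.6603, 0.8868)
step 3: θ'=2.3868 (R=0.6667) → pose (-1.8911, 3.5671, 2.3868)

(-1.8911, 3.5671, 2.3868)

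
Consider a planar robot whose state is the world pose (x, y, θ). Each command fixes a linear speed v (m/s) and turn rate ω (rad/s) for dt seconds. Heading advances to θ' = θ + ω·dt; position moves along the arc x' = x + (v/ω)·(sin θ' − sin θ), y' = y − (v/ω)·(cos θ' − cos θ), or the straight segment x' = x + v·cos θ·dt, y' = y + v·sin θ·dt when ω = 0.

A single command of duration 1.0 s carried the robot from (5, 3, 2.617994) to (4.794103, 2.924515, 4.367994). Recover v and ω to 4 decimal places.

Δθ = 4.367994 − 2.617994 = 1.750000
ω = Δθ/dt = 1.750000/1.0 = 1.7500
R = Δx/(sin θ' − sin θ) = 0.1429
v = R·ω = 0.1429·1.7500 = 0.2500

v = 0.2500, ω = 1.7500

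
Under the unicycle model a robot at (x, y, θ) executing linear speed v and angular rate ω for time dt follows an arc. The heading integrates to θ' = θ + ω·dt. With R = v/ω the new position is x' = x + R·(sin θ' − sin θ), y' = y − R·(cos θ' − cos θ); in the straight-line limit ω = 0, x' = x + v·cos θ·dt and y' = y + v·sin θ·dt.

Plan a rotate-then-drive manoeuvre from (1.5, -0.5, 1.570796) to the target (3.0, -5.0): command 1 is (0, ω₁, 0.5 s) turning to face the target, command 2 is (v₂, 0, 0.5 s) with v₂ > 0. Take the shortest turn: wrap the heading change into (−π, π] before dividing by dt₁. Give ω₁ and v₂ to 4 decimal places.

ω₁ = -5.6397, v₂ = 9.4868

heading to target = atan2(-5−-0.5, 3−1.5) = -1.2490
Δθ = wrap(-1.2490 − 1.5708) = -2.8198; ω₁ = Δθ/dt₁ = -5.6397
distance = √((3−1.5)² + (-5−-0.5)²) = 4.7434; v₂ = distance/dt₂ = 9.4868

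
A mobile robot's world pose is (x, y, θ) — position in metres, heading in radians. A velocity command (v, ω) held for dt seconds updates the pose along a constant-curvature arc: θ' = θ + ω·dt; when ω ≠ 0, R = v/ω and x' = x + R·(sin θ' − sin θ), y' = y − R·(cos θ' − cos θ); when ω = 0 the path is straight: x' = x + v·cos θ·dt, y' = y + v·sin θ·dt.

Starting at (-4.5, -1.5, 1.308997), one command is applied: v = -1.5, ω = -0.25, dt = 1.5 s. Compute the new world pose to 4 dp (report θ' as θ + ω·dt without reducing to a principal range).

(-5.4715, -3.5148, 0.9340)

θ' = 1.3090 + -0.25·1.5 = 0.9340
R = v/ω = -1.5/-0.25 = 6.0000
x' = -4.5 + 6.0000·(sin 0.9340 − sin 1.3090) = -5.4715
y' = -1.5 − 6.0000·(cos 0.9340 − cos 1.3090) = -3.5148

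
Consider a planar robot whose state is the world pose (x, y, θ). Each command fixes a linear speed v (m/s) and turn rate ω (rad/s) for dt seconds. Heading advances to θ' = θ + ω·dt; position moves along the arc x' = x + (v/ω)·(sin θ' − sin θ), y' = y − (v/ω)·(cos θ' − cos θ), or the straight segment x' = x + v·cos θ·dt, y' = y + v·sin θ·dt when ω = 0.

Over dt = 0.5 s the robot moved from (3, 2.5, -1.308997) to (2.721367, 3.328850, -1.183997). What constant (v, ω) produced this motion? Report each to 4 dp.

v = -1.7500, ω = 0.2500

Δθ = -1.183997 − -1.308997 = 0.125000
ω = Δθ/dt = 0.125000/0.5 = 0.2500
R = −Δy/(cos θ' − cos θ) = -7.0000
v = R·ω = -7.0000·0.2500 = -1.7500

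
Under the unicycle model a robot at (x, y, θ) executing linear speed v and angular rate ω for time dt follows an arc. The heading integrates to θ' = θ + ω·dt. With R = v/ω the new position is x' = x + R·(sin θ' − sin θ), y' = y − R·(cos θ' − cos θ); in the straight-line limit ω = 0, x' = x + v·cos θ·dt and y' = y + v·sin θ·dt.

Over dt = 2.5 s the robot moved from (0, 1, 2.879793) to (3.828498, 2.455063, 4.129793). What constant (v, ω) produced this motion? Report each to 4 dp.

Δθ = 4.129793 − 2.879793 = 1.250000
ω = Δθ/dt = 1.250000/2.5 = 0.5000
R = Δx/(sin θ' − sin θ) = -3.5000
v = R·ω = -3.5000·0.5000 = -1.7500

v = -1.7500, ω = 0.5000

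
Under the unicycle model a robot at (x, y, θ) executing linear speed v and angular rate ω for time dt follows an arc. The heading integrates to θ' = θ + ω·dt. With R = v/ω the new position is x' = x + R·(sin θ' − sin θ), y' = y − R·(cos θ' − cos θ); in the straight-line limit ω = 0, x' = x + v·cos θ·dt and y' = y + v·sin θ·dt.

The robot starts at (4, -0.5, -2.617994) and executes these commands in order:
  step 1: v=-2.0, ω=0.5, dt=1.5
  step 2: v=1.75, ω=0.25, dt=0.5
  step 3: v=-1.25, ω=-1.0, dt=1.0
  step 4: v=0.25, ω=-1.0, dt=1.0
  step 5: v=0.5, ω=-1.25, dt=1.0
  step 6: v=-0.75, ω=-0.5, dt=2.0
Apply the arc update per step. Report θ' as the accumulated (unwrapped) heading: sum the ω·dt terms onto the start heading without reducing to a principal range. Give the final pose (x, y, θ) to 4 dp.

(4.9590, 1.3231, -5.9930)

step 1: θ'=-1.8680 (R=-4.0000) → pose (5.8246, 1.7927, -1.8680)
step 2: θ'=-1.7430 (R=7.0000) → pose (5.6213, 0.9423, -1.7430)
step 3: θ'=-2.7430 (R=1.2500) → pose (6.3677, 1.8801, -2.7430)
step 4: θ'=-3.7430 (R=-0.2500) → pose (6.1292, 1.9044, -3.7430)
step 5: θ'=-4.9930 (R=-0.4000) → pose (5.9711, 2.3450, -4.9930)
step 6: θ'=-5.9930 (R=1.5000) → pose (4.9590, 1.3231, -5.9930)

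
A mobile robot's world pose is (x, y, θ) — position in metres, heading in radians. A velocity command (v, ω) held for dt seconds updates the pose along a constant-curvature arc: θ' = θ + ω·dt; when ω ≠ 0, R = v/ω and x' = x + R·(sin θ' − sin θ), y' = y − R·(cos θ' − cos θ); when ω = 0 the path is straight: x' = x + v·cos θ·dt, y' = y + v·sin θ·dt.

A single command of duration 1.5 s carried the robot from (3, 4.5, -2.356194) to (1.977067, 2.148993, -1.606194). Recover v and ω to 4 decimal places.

Δθ = -1.606194 − -2.356194 = 0.750000
ω = Δθ/dt = 0.750000/1.5 = 0.5000
R = −Δy/(cos θ' − cos θ) = 3.5000
v = R·ω = 3.5000·0.5000 = 1.7500

v = 1.7500, ω = 0.5000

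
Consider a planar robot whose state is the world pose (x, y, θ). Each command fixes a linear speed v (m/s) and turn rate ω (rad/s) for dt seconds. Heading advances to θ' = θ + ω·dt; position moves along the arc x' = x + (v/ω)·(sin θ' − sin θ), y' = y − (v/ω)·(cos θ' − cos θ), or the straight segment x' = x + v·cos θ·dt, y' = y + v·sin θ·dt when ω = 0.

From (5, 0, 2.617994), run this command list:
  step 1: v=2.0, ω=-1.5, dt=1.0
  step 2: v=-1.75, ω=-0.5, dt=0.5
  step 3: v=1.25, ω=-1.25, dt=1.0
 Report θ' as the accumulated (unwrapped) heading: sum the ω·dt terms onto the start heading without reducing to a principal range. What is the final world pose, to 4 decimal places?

(5.1268, 1.2885, -0.3820)

step 1: θ'=1.1180 (R=-1.3333) → pose (4.4677, 1.7380, 1.1180)
step 2: θ'=0.8680 (R=3.5000) → pose (3.9910, 1.0070, 0.8680)
step 3: θ'=-0.3820 (R=-1.0000) → pose (5.1268, 1.2885, -0.3820)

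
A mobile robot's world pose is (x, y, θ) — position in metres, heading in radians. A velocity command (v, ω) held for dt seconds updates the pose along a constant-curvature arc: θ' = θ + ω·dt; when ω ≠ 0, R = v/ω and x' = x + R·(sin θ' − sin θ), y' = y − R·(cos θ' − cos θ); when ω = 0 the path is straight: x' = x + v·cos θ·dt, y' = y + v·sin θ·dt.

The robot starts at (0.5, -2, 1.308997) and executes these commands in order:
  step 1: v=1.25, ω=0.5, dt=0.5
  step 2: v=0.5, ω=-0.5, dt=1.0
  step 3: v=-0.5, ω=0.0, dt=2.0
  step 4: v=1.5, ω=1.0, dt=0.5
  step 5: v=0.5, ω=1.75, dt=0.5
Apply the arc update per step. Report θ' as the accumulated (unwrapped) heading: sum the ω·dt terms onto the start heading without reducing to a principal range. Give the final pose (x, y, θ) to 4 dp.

(0.3155, -0.8390, 2.4340)

step 1: θ'=1.5590 (R=2.5000) → pose (0.5850, -1.3825, 1.5590)
step 2: θ'=1.0590 (R=-1.0000) → pose (0.7131, -0.9045, 1.0590)
step 3: θ'=1.0590 (straight) → pose (0.2233, -1.7764, 1.0590)
step 4: θ'=1.5590 (R=1.5000) → pose (0.4154, -1.0594, 1.5590)
step 5: θ'=2.4340 (R=0.2857) → pose (0.3155, -0.8390, 2.4340)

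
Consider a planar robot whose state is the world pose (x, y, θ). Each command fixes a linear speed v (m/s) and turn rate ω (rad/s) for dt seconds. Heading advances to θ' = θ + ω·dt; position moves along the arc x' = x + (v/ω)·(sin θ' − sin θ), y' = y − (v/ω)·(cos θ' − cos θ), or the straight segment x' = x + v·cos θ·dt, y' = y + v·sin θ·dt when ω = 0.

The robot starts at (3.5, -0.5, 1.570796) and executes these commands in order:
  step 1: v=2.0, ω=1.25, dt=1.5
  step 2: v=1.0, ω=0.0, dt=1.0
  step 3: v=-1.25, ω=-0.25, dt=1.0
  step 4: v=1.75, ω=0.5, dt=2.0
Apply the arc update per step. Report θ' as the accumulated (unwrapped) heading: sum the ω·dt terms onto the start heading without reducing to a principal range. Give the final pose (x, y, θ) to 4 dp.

step 1: θ'=3.4458 (R=1.6000) → pose (1.4207, 1.0265, 3.4458)
step 2: θ'=3.4458 (straight) → pose (0.4667, 0.7270, 3.4458)
step 3: θ'=3.1958 (R=5.0000) → pose (1.6934, 0.9492, 3.1958)
step 4: θ'=4.1958 (R=3.5000) → pose (-1.1602, -0.8169, 4.1958)

(-1.1602, -0.8169, 4.1958)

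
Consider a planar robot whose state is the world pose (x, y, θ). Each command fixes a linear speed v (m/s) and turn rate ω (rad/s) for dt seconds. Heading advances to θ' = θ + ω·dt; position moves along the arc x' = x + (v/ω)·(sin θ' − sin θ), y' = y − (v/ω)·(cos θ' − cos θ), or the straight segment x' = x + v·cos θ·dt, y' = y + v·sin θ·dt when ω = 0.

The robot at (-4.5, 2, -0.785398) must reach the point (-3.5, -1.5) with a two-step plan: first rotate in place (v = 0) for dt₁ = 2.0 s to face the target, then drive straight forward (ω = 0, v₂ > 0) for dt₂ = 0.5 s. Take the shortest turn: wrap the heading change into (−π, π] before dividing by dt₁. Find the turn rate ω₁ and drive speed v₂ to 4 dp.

heading to target = atan2(-1.5−2, -3.5−-4.5) = -1.2925
Δθ = wrap(-1.2925 − -0.7854) = -0.5071; ω₁ = Δθ/dt₁ = -0.2535
distance = √((-3.5−-4.5)² + (-1.5−2)²) = 3.6401; v₂ = distance/dt₂ = 7.2801

ω₁ = -0.2535, v₂ = 7.2801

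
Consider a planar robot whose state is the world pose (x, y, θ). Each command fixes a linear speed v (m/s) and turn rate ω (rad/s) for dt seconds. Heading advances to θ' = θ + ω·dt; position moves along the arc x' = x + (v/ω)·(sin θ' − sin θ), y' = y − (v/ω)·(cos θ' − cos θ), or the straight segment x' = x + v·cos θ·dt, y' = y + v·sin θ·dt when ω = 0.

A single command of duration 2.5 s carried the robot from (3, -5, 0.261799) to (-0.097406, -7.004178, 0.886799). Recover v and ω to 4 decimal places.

Δθ = 0.886799 − 0.261799 = 0.625000
ω = Δθ/dt = 0.625000/2.5 = 0.2500
R = Δx/(sin θ' − sin θ) = -6.0000
v = R·ω = -6.0000·0.2500 = -1.5000

v = -1.5000, ω = 0.2500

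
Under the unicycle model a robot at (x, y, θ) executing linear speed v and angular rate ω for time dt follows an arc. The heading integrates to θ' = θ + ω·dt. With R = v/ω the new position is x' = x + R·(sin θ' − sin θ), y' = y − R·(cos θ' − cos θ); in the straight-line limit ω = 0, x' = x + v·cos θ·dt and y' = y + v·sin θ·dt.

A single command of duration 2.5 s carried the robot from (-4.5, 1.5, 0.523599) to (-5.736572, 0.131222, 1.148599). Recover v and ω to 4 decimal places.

Δθ = 1.148599 − 0.523599 = 0.625000
ω = Δθ/dt = 0.625000/2.5 = 0.2500
R = −Δy/(cos θ' − cos θ) = -3.0000
v = R·ω = -3.0000·0.2500 = -0.7500

v = -0.7500, ω = 0.2500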